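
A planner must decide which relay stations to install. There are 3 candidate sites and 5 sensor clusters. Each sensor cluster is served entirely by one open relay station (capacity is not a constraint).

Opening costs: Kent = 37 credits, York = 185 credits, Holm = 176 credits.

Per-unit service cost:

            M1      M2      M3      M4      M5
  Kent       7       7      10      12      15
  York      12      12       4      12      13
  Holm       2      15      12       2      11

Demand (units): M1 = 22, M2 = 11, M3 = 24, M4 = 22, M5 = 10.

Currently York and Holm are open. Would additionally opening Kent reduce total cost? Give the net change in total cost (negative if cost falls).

Yes — net change −18 (cost falls by 18).

Current service cost with {York, Holm}: 426.
Adding Kent: each sensor cluster re-picks its cheapest; new service cost 371, saving 55.
Extra fixed cost: 37. Net change = 37 − 55 = -18.
(Totals: 787 → 769.)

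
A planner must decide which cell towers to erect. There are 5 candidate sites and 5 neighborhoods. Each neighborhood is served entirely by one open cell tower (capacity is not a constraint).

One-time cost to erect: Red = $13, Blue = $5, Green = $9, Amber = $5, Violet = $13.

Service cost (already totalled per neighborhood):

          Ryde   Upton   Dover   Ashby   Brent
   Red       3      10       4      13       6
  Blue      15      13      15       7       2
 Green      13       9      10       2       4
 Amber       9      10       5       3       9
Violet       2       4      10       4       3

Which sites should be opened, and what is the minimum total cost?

For any fixed open set, each neighborhood goes to its cheapest open site; total = fixed + service.
{Amber, Violet}: Ryde→Violet 2, Upton→Violet 4, Dover→Amber 5, Ashby→Amber 3, Brent→Violet 3. Service 17; fixed 18; total 35.
{Violet}: service 23 + fixed 13 = 36
{Blue, Amber}: Ryde→Amber 9, Upton→Amber 10, Dover→Amber 5, Ashby→Amber 3, Brent→Blue 2. Service 29; fixed 10; total 39.
{Red, Blue, Green, Amber, Violet}: service 14 + fixed 45 = 59
No other subset beats 35.

Open Amber and Violet; minimum total cost 35.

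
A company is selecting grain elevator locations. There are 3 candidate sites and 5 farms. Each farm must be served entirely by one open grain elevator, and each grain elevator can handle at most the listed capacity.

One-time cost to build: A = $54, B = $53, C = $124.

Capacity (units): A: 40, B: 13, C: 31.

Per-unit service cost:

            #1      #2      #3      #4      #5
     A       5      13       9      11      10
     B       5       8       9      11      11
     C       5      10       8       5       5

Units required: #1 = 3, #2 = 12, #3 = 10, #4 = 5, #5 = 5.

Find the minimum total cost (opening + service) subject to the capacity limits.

Minimum total cost: 413

Open {A, B}: #1→A 5·3=15, #2→B 8·12=96, #3→A 9·10=90, #4→A 11·5=55, #5→A 10·5=50.
Loads: A carries 23/40, B carries 12/13. Service 306; fixed 107; total 413.
Next best feasible plan costs 418.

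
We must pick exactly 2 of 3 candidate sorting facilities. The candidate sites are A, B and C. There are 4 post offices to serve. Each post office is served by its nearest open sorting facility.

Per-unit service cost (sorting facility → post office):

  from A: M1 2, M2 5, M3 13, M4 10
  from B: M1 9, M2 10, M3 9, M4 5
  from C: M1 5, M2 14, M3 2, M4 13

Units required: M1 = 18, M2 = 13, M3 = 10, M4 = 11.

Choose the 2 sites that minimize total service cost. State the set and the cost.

With exactly 2 open, each post office uses its cheapest among the chosen.
{A, C}: M1→A 2·18=36, M2→A 5·13=65, M3→C 2·10=20, M4→A 10·11=110. Service cost 231.
{A, B}: service cost 246
{B, C}: service cost 295
Among all 3 size-2 choices, {A, C} is lowest.

Choose A and C; total service cost 231.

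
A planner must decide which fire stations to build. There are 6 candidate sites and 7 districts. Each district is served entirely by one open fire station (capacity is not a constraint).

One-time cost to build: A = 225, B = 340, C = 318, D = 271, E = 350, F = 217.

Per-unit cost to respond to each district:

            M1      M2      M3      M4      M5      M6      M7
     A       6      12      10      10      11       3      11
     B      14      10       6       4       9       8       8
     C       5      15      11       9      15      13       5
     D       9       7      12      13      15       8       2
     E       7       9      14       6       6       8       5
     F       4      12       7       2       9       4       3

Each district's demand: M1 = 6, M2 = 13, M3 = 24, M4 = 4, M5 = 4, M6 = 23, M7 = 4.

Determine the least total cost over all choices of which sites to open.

Minimum total cost: 713

For any fixed open set, each district goes to its cheapest open site; total = fixed + service.
{F}: M1→F 4·6=24, M2→F 12·13=156, M3→F 7·24=168, M4→F 2·4=8, M5→F 9·4=36, M6→F 4·23=92, M7→F 3·4=12. Service 496; fixed 217; total 713.
{A}: service 629 + fixed 225 = 854
{A, F}: service 473 + fixed 442 = 915
{A, B, C, D, E, F}: service 368 + fixed 1721 = 2089
No other subset beats 713.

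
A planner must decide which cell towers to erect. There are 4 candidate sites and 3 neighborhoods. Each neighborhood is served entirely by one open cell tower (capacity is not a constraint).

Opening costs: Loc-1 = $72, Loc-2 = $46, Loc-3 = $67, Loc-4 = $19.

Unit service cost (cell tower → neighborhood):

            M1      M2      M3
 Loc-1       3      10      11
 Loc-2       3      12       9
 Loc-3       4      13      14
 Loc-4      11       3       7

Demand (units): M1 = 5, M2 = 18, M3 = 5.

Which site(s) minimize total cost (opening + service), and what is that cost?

For any fixed open set, each neighborhood goes to its cheapest open site; total = fixed + service.
{Loc-4}: M1→Loc-4 11·5=55, M2→Loc-4 3·18=54, M3→Loc-4 7·5=35. Service 144; fixed 19; total 163.
{Loc-2, Loc-4}: M1→Loc-2 3·5=15, M2→Loc-4 3·18=54, M3→Loc-4 7·5=35. Service 104; fixed 65; total 169.
{Loc-1, Loc-4}: service 104 + fixed 91 = 195
{Loc-1, Loc-2, Loc-3, Loc-4}: M1→Loc-1 3·5=15, M2→Loc-4 3·18=54, M3→Loc-4 7·5=35. Service 104; fixed 204; total 308.
No other subset beats 163.

Open Loc-4 only; minimum total cost 163.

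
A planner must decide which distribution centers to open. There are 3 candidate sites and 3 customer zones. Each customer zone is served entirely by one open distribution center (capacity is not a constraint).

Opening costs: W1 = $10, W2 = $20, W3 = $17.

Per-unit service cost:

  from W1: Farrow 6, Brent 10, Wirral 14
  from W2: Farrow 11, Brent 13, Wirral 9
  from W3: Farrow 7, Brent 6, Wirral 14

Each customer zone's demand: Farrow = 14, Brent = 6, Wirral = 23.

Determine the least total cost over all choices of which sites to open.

Minimum total cost: 374

For any fixed open set, each customer zone goes to its cheapest open site; total = fixed + service.
{W1, W2, W3}: Farrow→W1 6·14=84, Brent→W3 6·6=36, Wirral→W2 9·23=207. Service 327; fixed 47; total 374.
{W2, W3}: Farrow→W3 7·14=98, Brent→W3 6·6=36, Wirral→W2 9·23=207. Service 341; fixed 37; total 378.
{W1, W2}: Farrow→W1 6·14=84, Brent→W1 10·6=60, Wirral→W2 9·23=207. Service 351; fixed 30; total 381.
{W1}: service 466 + fixed 10 = 476
(All 7 nonempty subsets were checked; W1, W2 and W3 is lowest.)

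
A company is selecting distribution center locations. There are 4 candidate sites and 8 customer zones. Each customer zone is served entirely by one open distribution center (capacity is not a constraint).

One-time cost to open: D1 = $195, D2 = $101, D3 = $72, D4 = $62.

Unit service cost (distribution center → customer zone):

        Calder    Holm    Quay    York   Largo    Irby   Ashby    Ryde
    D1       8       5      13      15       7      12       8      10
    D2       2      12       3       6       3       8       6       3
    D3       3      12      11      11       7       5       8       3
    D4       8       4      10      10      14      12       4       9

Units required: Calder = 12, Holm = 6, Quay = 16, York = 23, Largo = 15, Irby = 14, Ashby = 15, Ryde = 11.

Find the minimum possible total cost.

For any fixed open set, each customer zone goes to its cheapest open site; total = fixed + service.
{D2, D4}: Calder→D2 2·12=24, Holm→D4 4·6=24, Quay→D2 3·16=48, York→D2 6·23=138, Largo→D2 3·15=45, Irby→D2 8·14=112, Ashby→D4 4·15=60, Ryde→D2 3·11=33. Service 484; fixed 163; total 647.
{D2}: Calder→D2 2·12=24, Holm→D2 12·6=72, Quay→D2 3·16=48, York→D2 6·23=138, Largo→D2 3·15=45, Irby→D2 8·14=112, Ashby→D2 6·15=90, Ryde→D2 3·11=33. Service 562; fixed 101; total 663.
{D2, D3, D4}: service 442 + fixed 235 = 677
{D1, D2, D3, D4}: service 442 + fixed 430 = 872
(All 15 nonempty subsets were checked; D2 and D4 is lowest.)

Minimum total cost: 647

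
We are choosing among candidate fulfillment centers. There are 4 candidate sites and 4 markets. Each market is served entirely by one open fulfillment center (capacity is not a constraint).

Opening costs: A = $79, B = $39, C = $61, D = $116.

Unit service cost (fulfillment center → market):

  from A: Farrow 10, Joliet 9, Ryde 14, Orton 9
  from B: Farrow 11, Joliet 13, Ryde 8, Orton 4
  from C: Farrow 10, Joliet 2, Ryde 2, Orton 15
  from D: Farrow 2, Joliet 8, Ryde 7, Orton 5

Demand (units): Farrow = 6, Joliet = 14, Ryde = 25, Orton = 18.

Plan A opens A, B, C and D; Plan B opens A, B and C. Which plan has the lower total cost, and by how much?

Plan A: {A, B, C, D}: Farrow→D 2·6=12, Joliet→C 2·14=28, Ryde→C 2·25=50, Orton→B 4·18=72. Service 162; fixed 295; total 457.
Plan B: {A, B, C}: Farrow→A 10·6=60, Joliet→C 2·14=28, Ryde→C 2·25=50, Orton→B 4·18=72. Service 210; fixed 179; total 389.
Difference: |457 − 389| = 68.

Plan B is cheaper by 68.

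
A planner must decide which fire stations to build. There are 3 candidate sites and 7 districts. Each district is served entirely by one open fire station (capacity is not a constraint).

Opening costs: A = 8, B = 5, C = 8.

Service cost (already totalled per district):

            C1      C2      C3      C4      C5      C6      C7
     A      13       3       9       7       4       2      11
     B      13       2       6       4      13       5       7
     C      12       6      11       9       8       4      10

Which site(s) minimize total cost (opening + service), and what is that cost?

Open A and B; minimum total cost 51.

For any fixed open set, each district goes to its cheapest open site; total = fixed + service.
{A, B}: C1→A 13, C2→B 2, C3→B 6, C4→B 4, C5→A 4, C6→A 2, C7→B 7. Service 38; fixed 13; total 51.
{B}: C1→B 13, C2→B 2, C3→B 6, C4→B 4, C5→B 13, C6→B 5, C7→B 7. Service 50; fixed 5; total 55.
{B, C}: service 43 + fixed 13 = 56
{A, B, C}: service 37 + fixed 21 = 58
(All 7 nonempty subsets were checked; A and B is lowest.)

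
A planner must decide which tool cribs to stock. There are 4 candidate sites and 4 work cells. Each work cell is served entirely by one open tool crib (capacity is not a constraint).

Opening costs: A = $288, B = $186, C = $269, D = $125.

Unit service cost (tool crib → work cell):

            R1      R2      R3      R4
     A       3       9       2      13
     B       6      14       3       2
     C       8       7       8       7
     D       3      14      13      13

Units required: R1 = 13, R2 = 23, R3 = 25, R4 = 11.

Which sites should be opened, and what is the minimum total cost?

For any fixed open set, each work cell goes to its cheapest open site; total = fixed + service.
{B}: R1→B 6·13=78, R2→B 14·23=322, R3→B 3·25=75, R4→B 2·11=22. Service 497; fixed 186; total 683.
{A}: R1→A 3·13=39, R2→A 9·23=207, R3→A 2·25=50, R4→A 13·11=143. Service 439; fixed 288; total 727.
{B, D}: service 458 + fixed 311 = 769
{A, B, C, D}: R1→A 3·13=39, R2→C 7·23=161, R3→A 2·25=50, R4→B 2·11=22. Service 272; fixed 868; total 1140.
No other subset beats 683.

Open B only; minimum total cost 683.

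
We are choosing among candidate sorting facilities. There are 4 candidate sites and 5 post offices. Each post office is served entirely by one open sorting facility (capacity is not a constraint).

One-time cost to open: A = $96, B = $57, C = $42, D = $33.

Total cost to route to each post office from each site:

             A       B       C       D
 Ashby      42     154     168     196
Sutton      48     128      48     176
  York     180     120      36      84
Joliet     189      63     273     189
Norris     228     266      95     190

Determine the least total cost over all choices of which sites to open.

Minimum total cost: 479

For any fixed open set, each post office goes to its cheapest open site; total = fixed + service.
{A, B, C}: Ashby→A 42, Sutton→A 48, York→C 36, Joliet→B 63, Norris→C 95. Service 284; fixed 195; total 479.
{B, C}: service 396 + fixed 99 = 495
{A, B, C, D}: service 284 + fixed 228 = 512
{D}: service 835 + fixed 33 = 868
No other subset beats 479.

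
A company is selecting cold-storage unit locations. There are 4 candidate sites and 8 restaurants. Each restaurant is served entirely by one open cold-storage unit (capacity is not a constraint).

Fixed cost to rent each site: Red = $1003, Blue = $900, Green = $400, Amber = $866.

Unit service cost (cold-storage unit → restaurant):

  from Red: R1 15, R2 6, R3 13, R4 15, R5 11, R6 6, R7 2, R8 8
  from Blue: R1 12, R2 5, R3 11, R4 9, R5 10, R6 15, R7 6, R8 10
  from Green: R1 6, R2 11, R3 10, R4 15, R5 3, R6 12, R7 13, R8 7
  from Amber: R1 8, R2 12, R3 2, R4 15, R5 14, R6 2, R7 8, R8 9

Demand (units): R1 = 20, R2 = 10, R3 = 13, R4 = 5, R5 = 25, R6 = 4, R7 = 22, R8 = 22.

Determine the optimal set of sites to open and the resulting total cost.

For any fixed open set, each restaurant goes to its cheapest open site; total = fixed + service.
{Green}: R1→Green 6·20=120, R2→Green 11·10=110, R3→Green 10·13=130, R4→Green 15·5=75, R5→Green 3·25=75, R6→Green 12·4=48, R7→Green 13·22=286, R8→Green 7·22=154. Service 998; fixed 400; total 1398.
{Amber}: service 1113 + fixed 866 = 1979
{Green, Amber}: R1→Green 6·20=120, R2→Green 11·10=110, R3→Amber 2·13=26, R4→Green 15·5=75, R5→Green 3·25=75, R6→Amber 2·4=8, R7→Amber 8·22=176, R8→Green 7·22=154. Service 744; fixed 1266; total 2010.
{Red, Blue, Green, Amber}: service 522 + fixed 3169 = 3691
No other subset beats 1398.

Open Green only; minimum total cost 1398.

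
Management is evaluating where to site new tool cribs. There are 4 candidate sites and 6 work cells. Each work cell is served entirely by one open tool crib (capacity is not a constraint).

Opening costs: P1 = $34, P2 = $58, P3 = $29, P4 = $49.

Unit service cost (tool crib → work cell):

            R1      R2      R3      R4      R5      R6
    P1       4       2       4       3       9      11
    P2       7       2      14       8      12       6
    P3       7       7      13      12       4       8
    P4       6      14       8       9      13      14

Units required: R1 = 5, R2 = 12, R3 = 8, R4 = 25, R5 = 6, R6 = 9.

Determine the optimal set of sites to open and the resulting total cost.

Open P1 and P3; minimum total cost 310.

For any fixed open set, each work cell goes to its cheapest open site; total = fixed + service.
{P1, P3}: R1→P1 4·5=20, R2→P1 2·12=24, R3→P1 4·8=32, R4→P1 3·25=75, R5→P3 4·6=24, R6→P3 8·9=72. Service 247; fixed 63; total 310.
{P1}: service 304 + fixed 34 = 338
{P1, P2, P3}: service 229 + fixed 121 = 350
{P1, P2, P3, P4}: service 229 + fixed 170 = 399
No other subset beats 310.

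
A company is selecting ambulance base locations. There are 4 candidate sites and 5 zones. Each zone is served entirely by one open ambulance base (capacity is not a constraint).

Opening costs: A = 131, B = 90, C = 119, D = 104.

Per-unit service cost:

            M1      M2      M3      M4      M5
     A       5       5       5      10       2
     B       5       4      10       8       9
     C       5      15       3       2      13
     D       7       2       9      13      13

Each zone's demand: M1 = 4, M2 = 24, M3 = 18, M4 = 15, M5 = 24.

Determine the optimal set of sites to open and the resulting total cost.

For any fixed open set, each zone goes to its cheapest open site; total = fixed + service.
{A, C}: M1→A 5·4=20, M2→A 5·24=120, M3→C 3·18=54, M4→C 2·15=30, M5→A 2·24=48. Service 272; fixed 250; total 522.
{A, C, D}: service 200 + fixed 354 = 554
{A}: M1→A 5·4=20, M2→A 5·24=120, M3→A 5·18=90, M4→A 10·15=150, M5→A 2·24=48. Service 428; fixed 131; total 559.
{A, B, C, D}: M1→A 5·4=20, M2→D 2·24=48, M3→C 3·18=54, M4→C 2·15=30, M5→A 2·24=48. Service 200; fixed 444; total 644.
No other subset beats 522.

Open A and C; minimum total cost 522.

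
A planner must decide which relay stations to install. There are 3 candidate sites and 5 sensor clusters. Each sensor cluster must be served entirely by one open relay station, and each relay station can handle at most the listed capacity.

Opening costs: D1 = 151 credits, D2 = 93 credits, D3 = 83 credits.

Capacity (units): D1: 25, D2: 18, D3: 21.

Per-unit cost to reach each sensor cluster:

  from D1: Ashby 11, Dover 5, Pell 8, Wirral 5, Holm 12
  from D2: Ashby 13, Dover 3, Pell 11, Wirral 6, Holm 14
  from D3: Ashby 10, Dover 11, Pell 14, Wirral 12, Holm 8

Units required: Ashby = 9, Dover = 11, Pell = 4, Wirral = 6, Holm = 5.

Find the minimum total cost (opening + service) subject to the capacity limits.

Open {D2, D3}: Ashby→D3 10·9=90, Dover→D2 3·11=33, Pell→D3 14·4=56, Wirral→D2 6·6=36, Holm→D3 8·5=40.
Loads: D2 carries 17/18, D3 carries 18/21. Service 255; fixed 176; total 431.
Next best feasible plan costs 455.

Minimum total cost: 431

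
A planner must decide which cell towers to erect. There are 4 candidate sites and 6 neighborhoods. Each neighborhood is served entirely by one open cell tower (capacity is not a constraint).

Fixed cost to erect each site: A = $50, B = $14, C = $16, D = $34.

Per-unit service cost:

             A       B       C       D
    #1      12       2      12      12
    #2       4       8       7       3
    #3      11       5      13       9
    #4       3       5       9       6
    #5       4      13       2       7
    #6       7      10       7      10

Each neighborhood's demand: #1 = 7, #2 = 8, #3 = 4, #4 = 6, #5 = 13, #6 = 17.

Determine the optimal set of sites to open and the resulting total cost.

Open B and C; minimum total cost 295.

For any fixed open set, each neighborhood goes to its cheapest open site; total = fixed + service.
{B, C}: #1→B 2·7=14, #2→C 7·8=56, #3→B 5·4=20, #4→B 5·6=30, #5→C 2·13=26, #6→C 7·17=119. Service 265; fixed 30; total 295.
{B, C, D}: #1→B 2·7=14, #2→D 3·8=24, #3→B 5·4=20, #4→B 5·6=30, #5→C 2·13=26, #6→C 7·17=119. Service 233; fixed 64; total 297.
{A, B, C}: service 229 + fixed 80 = 309
{A, B, C, D}: #1→B 2·7=14, #2→D 3·8=24, #3→B 5·4=20, #4→A 3·6=18, #5→C 2·13=26, #6→A 7·17=119. Service 221; fixed 114; total 335.
(All 15 nonempty subsets were checked; B and C is lowest.)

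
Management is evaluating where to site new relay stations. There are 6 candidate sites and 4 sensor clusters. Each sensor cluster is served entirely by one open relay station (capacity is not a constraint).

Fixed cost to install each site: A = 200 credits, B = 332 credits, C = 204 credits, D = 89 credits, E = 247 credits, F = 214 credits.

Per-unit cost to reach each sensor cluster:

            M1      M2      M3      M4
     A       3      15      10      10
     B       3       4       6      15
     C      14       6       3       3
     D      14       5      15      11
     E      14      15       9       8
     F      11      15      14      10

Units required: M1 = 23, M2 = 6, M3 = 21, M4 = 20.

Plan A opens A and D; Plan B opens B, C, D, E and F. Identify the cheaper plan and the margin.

Plan A: {A, D}: M1→A 3·23=69, M2→D 5·6=30, M3→A 10·21=210, M4→A 10·20=200. Service 509; fixed 289; total 798.
Plan B: {B, C, D, E, F}: M1→B 3·23=69, M2→B 4·6=24, M3→C 3·21=63, M4→C 3·20=60. Service 216; fixed 1086; total 1302.
Difference: |798 − 1302| = 504.

Plan A is cheaper by 504.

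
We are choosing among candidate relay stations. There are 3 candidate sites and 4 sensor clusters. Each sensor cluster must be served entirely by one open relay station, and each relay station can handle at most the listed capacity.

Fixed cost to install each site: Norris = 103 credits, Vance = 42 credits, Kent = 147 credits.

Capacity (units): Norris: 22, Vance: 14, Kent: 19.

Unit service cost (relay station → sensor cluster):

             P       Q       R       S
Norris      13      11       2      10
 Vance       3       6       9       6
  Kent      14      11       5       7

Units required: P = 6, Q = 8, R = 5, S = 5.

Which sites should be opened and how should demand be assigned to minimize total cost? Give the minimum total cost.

Open {Norris, Vance}: P→Vance 3·6=18, Q→Vance 6·8=48, R→Norris 2·5=10, S→Norris 10·5=50.
Loads: Norris carries 10/22, Vance carries 14/14. Service 126; fixed 145; total 271.
Next best feasible plan costs 291.

Minimum total cost: 271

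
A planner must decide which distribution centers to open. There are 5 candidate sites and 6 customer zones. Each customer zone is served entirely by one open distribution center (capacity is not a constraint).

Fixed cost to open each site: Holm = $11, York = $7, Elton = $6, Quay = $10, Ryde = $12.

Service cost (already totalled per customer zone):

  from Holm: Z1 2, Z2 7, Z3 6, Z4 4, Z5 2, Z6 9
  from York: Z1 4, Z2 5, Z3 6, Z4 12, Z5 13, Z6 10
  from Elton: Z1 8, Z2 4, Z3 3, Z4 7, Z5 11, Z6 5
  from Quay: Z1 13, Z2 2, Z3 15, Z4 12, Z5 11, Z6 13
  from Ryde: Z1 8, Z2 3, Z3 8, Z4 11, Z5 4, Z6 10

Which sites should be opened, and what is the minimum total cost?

For any fixed open set, each customer zone goes to its cheapest open site; total = fixed + service.
{Holm, Elton}: Z1→Holm 2, Z2→Elton 4, Z3→Elton 3, Z4→Holm 4, Z5→Holm 2, Z6→Elton 5. Service 20; fixed 17; total 37.
{Holm}: Z1→Holm 2, Z2→Holm 7, Z3→Holm 6, Z4→Holm 4, Z5→Holm 2, Z6→Holm 9. Service 30; fixed 11; total 41.
{Holm, York, Elton}: Z1→Holm 2, Z2→Elton 4, Z3→Elton 3, Z4→Holm 4, Z5→Holm 2, Z6→Elton 5. Service 20; fixed 24; total 44.
{Holm, York, Elton, Quay, Ryde}: Z1→Holm 2, Z2→Quay 2, Z3→Elton 3, Z4→Holm 4, Z5→Holm 2, Z6→Elton 5. Service 18; fixed 46; total 64.
No other subset beats 37.

Open Holm and Elton; minimum total cost 37.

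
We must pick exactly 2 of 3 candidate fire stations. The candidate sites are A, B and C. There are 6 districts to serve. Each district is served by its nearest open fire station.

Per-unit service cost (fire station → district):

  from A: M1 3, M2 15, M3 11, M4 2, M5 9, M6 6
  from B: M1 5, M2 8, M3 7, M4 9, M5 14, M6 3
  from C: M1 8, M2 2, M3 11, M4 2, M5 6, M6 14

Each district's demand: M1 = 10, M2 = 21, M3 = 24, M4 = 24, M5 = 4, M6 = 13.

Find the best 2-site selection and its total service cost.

With exactly 2 open, each district uses its cheapest among the chosen.
{B, C}: M1→B 5·10=50, M2→C 2·21=42, M3→B 7·24=168, M4→C 2·24=48, M5→C 6·4=24, M6→B 3·13=39. Service cost 371.
{A, C}: service cost 486
{A, B}: service cost 489
Among all 3 size-2 choices, {B, C} is lowest.

Choose B and C; total service cost 371.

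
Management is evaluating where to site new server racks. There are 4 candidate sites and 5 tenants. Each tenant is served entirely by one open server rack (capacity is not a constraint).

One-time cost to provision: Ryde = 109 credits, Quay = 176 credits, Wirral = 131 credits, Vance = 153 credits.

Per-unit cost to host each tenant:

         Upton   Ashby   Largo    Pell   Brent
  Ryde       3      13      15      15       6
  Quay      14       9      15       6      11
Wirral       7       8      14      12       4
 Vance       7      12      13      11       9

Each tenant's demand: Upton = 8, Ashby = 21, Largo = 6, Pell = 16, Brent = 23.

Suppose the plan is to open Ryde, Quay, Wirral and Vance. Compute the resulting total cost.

Each tenant is assigned to its cheapest site among the open ones.
{Ryde, Quay, Wirral, Vance}: Upton→Ryde 3·8=24, Ashby→Wirral 8·21=168, Largo→Vance 13·6=78, Pell→Quay 6·16=96, Brent→Wirral 4·23=92. Service 458; fixed 569; total 1027.

Total cost: 1027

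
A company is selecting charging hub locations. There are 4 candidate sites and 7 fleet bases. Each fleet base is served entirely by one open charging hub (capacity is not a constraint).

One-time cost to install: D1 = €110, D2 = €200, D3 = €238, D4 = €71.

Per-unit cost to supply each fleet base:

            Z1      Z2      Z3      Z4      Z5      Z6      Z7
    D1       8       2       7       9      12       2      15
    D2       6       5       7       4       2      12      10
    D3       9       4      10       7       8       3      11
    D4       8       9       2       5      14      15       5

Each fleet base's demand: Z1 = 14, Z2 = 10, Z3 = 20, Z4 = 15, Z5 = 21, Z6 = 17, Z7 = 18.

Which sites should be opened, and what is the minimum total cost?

Open D1, D2 and D4; minimum total cost 751.

For any fixed open set, each fleet base goes to its cheapest open site; total = fixed + service.
{D1, D2, D4}: Z1→D2 6·14=84, Z2→D1 2·10=20, Z3→D4 2·20=40, Z4→D2 4·15=60, Z5→D2 2·21=42, Z6→D1 2·17=34, Z7→D4 5·18=90. Service 370; fixed 381; total 751.
{D1, D4}: Z1→D1 8·14=112, Z2→D1 2·10=20, Z3→D4 2·20=40, Z4→D4 5·15=75, Z5→D1 12·21=252, Z6→D1 2·17=34, Z7→D4 5·18=90. Service 623; fixed 181; total 804.
{D2, D4}: service 570 + fixed 271 = 841
{D1, D2, D3, D4}: service 370 + fixed 619 = 989
No other subset beats 751.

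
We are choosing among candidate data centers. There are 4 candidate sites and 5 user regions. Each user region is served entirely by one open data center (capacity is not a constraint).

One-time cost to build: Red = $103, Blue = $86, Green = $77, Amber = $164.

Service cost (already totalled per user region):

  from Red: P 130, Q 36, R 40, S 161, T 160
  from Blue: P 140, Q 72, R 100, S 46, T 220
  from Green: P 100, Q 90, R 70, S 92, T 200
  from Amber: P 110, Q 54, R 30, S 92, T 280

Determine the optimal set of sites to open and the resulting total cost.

Open Red and Blue; minimum total cost 601.

For any fixed open set, each user region goes to its cheapest open site; total = fixed + service.
{Red, Blue}: P→Red 130, Q→Red 36, R→Red 40, S→Blue 46, T→Red 160. Service 412; fixed 189; total 601.
{Red, Green}: service 428 + fixed 180 = 608
{Green}: P→Green 100, Q→Green 90, R→Green 70, S→Green 92, T→Green 200. Service 552; fixed 77; total 629.
{Red, Blue, Green, Amber}: service 372 + fixed 430 = 802
(All 15 nonempty subsets were checked; Red and Blue is lowest.)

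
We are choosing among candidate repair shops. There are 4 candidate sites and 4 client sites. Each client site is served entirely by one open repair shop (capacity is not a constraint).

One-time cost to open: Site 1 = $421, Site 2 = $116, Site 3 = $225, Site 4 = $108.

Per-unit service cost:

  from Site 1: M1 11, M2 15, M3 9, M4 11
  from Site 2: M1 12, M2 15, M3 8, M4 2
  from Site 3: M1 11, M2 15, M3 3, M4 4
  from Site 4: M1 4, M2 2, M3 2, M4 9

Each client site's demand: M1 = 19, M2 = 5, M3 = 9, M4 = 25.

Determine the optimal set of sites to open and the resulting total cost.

For any fixed open set, each client site goes to its cheapest open site; total = fixed + service.
{Site 2, Site 4}: M1→Site 4 4·19=76, M2→Site 4 2·5=10, M3→Site 4 2·9=18, M4→Site 2 2·25=50. Service 154; fixed 224; total 378.
{Site 4}: service 329 + fixed 108 = 437
{Site 3, Site 4}: service 204 + fixed 333 = 537
{Site 1, Site 2, Site 3, Site 4}: M1→Site 4 4·19=76, M2→Site 4 2·5=10, M3→Site 4 2·9=18, M4→Site 2 2·25=50. Service 154; fixed 870; total 1024.
No other subset beats 378.

Open Site 2 and Site 4; minimum total cost 378.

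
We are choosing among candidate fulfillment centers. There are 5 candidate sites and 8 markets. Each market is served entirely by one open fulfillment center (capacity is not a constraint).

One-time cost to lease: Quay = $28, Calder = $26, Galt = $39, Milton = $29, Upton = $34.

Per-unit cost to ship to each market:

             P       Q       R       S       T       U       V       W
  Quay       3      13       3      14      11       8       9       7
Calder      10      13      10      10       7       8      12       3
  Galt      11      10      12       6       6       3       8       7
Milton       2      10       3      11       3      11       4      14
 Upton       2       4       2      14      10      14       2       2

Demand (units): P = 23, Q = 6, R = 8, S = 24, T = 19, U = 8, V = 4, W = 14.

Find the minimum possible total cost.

For any fixed open set, each market goes to its cheapest open site; total = fixed + service.
{Galt, Milton, Upton}: P→Milton 2·23=46, Q→Upton 4·6=24, R→Upton 2·8=16, S→Galt 6·24=144, T→Milton 3·19=57, U→Galt 3·8=24, V→Upton 2·4=8, W→Upton 2·14=28. Service 347; fixed 102; total 449.
{Calder, Galt, Milton, Upton}: P→Milton 2·23=46, Q→Upton 4·6=24, R→Upton 2·8=16, S→Galt 6·24=144, T→Milton 3·19=57, U→Galt 3·8=24, V→Upton 2·4=8, W→Upton 2·14=28. Service 347; fixed 128; total 475.
{Quay, Galt, Milton, Upton}: service 347 + fixed 130 = 477
{Quay, Calder, Galt, Milton, Upton}: service 347 + fixed 156 = 503
No other subset beats 449.

Minimum total cost: 449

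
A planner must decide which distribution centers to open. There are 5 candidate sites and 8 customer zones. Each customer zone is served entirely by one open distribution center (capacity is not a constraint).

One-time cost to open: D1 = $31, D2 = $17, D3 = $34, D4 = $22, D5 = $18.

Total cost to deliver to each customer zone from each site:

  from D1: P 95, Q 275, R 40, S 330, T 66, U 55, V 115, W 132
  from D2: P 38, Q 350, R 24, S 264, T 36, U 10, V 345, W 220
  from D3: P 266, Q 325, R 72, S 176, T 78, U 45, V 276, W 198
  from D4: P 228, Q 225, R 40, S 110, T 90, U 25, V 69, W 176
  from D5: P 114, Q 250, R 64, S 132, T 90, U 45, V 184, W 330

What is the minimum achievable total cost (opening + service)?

For any fixed open set, each customer zone goes to its cheapest open site; total = fixed + service.
{D1, D2, D4}: P→D2 38, Q→D4 225, R→D2 24, S→D4 110, T→D2 36, U→D2 10, V→D4 69, W→D1 132. Service 644; fixed 70; total 714.
{D2, D4}: service 688 + fixed 39 = 727
{D1, D2, D4, D5}: service 644 + fixed 88 = 732
{D1, D2, D3, D4, D5}: service 644 + fixed 122 = 766
No other subset beats 714.

Minimum total cost: 714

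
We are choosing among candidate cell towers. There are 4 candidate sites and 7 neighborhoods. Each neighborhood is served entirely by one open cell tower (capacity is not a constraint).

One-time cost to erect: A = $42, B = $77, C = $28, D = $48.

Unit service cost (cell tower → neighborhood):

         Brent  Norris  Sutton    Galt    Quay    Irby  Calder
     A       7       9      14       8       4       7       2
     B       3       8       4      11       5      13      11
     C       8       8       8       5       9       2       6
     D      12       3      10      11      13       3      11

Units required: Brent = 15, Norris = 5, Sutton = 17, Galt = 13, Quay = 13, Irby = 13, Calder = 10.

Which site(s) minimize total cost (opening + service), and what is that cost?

For any fixed open set, each neighborhood goes to its cheapest open site; total = fixed + service.
{A, B, C}: Brent→B 3·15=45, Norris→B 8·5=40, Sutton→B 4·17=68, Galt→C 5·13=65, Quay→A 4·13=52, Irby→C 2·13=26, Calder→A 2·10=20. Service 316; fixed 147; total 463.
{B, C}: service 369 + fixed 105 = 474
{A, B, C, D}: service 291 + fixed 195 = 486
{C}: service 564 + fixed 28 = 592
No other subset beats 463.

Open A, B and C; minimum total cost 463.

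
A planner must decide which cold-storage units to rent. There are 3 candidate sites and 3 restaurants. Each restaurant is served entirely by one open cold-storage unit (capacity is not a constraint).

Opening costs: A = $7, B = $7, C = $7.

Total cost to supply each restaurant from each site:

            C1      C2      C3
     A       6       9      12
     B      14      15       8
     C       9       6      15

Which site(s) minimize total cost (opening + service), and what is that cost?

Open A only; minimum total cost 34.

For any fixed open set, each restaurant goes to its cheapest open site; total = fixed + service.
{A}: C1→A 6, C2→A 9, C3→A 12. Service 27; fixed 7; total 34.
{A, B}: service 23 + fixed 14 = 37
{B, C}: service 23 + fixed 14 = 37
{A, B, C}: service 20 + fixed 21 = 41
No other subset beats 34.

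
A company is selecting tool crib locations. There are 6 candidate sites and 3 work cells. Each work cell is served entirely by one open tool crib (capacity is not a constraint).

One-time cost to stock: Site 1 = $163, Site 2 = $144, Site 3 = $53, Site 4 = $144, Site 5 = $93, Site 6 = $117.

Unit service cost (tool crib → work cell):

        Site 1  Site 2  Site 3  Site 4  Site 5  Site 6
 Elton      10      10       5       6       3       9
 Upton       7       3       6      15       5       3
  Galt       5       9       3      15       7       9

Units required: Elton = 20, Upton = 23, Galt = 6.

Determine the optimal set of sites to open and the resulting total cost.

Open Site 3 only; minimum total cost 309.

For any fixed open set, each work cell goes to its cheapest open site; total = fixed + service.
{Site 3}: Elton→Site 3 5·20=100, Upton→Site 3 6·23=138, Galt→Site 3 3·6=18. Service 256; fixed 53; total 309.
{Site 5}: service 217 + fixed 93 = 310
{Site 3, Site 5}: service 193 + fixed 146 = 339
{Site 1, Site 2, Site 3, Site 4, Site 5, Site 6}: Elton→Site 5 3·20=60, Upton→Site 2 3·23=69, Galt→Site 3 3·6=18. Service 147; fixed 714; total 861.
No other subset beats 309.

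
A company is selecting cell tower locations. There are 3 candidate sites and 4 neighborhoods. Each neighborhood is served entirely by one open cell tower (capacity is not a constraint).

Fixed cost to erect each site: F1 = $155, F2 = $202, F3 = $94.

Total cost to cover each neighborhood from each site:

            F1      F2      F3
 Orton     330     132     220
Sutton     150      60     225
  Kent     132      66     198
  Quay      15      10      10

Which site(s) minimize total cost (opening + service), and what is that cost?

Open F2 only; minimum total cost 470.

For any fixed open set, each neighborhood goes to its cheapest open site; total = fixed + service.
{F2}: Orton→F2 132, Sutton→F2 60, Kent→F2 66, Quay→F2 10. Service 268; fixed 202; total 470.
{F2, F3}: Orton→F2 132, Sutton→F2 60, Kent→F2 66, Quay→F2 10. Service 268; fixed 296; total 564.
{F1, F2}: service 268 + fixed 357 = 625
{F1, F2, F3}: service 268 + fixed 451 = 719
No other subset beats 470.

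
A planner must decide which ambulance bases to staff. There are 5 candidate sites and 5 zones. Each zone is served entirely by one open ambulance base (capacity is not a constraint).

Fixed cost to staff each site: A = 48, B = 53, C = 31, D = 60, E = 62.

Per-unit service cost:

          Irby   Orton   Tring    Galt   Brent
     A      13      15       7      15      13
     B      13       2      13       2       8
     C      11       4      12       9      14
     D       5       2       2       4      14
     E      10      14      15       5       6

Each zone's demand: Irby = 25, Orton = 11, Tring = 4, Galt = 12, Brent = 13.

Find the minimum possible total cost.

Minimum total cost: 396

For any fixed open set, each zone goes to its cheapest open site; total = fixed + service.
{B, D}: Irby→D 5·25=125, Orton→B 2·11=22, Tring→D 2·4=8, Galt→B 2·12=24, Brent→B 8·13=104. Service 283; fixed 113; total 396.
{D, E}: service 281 + fixed 122 = 403
{B, C, D}: service 283 + fixed 144 = 427
{A, B, C, D, E}: service 257 + fixed 254 = 511
No other subset beats 396.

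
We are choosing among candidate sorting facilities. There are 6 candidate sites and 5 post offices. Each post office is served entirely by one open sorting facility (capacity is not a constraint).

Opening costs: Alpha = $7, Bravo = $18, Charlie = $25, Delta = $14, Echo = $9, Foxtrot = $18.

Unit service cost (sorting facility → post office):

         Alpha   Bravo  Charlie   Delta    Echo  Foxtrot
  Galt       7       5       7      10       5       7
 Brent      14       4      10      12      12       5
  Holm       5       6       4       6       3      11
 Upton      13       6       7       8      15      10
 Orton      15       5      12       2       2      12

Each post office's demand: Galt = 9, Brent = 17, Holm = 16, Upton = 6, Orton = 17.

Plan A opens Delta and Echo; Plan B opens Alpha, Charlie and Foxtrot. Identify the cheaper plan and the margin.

Plan A is cheaper by 106.

Plan A: {Delta, Echo}: Galt→Echo 5·9=45, Brent→Delta 12·17=204, Holm→Echo 3·16=48, Upton→Delta 8·6=48, Orton→Delta 2·17=34. Service 379; fixed 23; total 402.
Plan B: {Alpha, Charlie, Foxtrot}: Galt→Alpha 7·9=63, Brent→Foxtrot 5·17=85, Holm→Charlie 4·16=64, Upton→Charlie 7·6=42, Orton→Charlie 12·17=204. Service 458; fixed 50; total 508.
Difference: |402 − 508| = 106.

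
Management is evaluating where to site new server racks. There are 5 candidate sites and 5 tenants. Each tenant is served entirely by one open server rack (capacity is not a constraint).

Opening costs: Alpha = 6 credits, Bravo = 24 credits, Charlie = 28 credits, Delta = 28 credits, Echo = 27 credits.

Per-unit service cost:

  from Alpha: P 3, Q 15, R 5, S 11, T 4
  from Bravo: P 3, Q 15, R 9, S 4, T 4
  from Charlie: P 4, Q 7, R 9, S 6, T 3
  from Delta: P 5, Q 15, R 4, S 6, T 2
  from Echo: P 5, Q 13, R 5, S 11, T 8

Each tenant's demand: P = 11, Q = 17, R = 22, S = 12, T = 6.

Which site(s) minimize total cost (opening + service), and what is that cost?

For any fixed open set, each tenant goes to its cheapest open site; total = fixed + service.
{Bravo, Charlie, Delta}: P→Bravo 3·11=33, Q→Charlie 7·17=119, R→Delta 4·22=88, S→Bravo 4·12=48, T→Delta 2·6=12. Service 300; fixed 80; total 380.
{Alpha, Bravo, Charlie}: service 328 + fixed 58 = 386
{Alpha, Bravo, Charlie, Delta}: P→Alpha 3·11=33, Q→Charlie 7·17=119, R→Delta 4·22=88, S→Bravo 4·12=48, T→Delta 2·6=12. Service 300; fixed 86; total 386.
{Alpha, Bravo, Charlie, Delta, Echo}: service 300 + fixed 113 = 413
No other subset beats 380.

Open Bravo, Charlie and Delta; minimum total cost 380.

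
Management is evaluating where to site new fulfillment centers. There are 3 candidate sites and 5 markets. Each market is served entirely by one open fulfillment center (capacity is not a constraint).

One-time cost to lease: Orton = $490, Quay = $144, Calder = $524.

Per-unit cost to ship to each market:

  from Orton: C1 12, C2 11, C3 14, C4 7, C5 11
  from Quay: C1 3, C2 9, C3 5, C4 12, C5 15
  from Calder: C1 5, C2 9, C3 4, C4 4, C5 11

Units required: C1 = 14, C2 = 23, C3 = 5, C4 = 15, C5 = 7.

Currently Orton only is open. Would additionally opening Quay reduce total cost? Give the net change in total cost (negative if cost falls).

Yes — net change −73 (cost falls by 73).

Current service cost with {Orton}: 673.
Adding Quay: each market re-picks its cheapest; new service cost 456, saving 217.
Extra fixed cost: 144. Net change = 144 − 217 = -73.
(Totals: 1163 → 1090.)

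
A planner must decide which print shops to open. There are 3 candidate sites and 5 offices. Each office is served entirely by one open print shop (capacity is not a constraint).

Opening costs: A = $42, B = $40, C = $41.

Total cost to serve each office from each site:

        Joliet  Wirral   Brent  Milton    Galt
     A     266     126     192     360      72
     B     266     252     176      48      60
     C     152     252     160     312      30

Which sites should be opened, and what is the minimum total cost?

For any fixed open set, each office goes to its cheapest open site; total = fixed + service.
{A, B, C}: Joliet→C 152, Wirral→A 126, Brent→C 160, Milton→B 48, Galt→C 30. Service 516; fixed 123; total 639.
{B, C}: service 642 + fixed 81 = 723
{A, B}: Joliet→A 266, Wirral→A 126, Brent→B 176, Milton→B 48, Galt→B 60. Service 676; fixed 82; total 758.
{B}: Joliet→B 266, Wirral→B 252, Brent→B 176, Milton→B 48, Galt→B 60. Service 802; fixed 40; total 842.
No other subset beats 639.

Open A, B and C; minimum total cost 639.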